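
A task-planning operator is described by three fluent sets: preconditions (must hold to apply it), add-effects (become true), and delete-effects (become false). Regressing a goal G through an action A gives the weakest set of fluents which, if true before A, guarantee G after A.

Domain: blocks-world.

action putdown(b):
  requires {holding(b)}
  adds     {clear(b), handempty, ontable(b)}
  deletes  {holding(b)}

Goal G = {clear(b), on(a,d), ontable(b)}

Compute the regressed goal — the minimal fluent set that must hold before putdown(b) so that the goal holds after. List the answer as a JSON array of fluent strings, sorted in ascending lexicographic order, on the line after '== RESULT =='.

Regress:
  G ∩ del = {}  (empty — regression defined)
  G \ add = {clear(b), on(a,d), ontable(b)} \ {clear(b), handempty, ontable(b)} = {on(a,d)}
  ∪ pre   = {on(a,d)} ∪ {holding(b)}
          = {holding(b), on(a,d)}

== RESULT ==
["holding(b)", "on(a,d)"]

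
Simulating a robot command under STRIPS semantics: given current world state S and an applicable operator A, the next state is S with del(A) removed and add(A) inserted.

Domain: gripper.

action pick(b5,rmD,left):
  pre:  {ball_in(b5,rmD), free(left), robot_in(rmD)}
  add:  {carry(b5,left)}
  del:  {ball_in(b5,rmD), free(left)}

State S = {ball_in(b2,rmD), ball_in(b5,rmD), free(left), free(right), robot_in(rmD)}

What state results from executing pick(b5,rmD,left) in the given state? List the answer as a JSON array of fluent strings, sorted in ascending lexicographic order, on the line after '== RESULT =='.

Compute (S \ del) ∪ add:
  pre ⊆ S: {ball_in(b5,rmD), free(left), robot_in(rmD)} ⊆ S  — applicable
  S \ del = {ball_in(b2,rmD), free(right), robot_in(rmD)}
  ∪ add   = {ball_in(b2,rmD), carry(b5,left), free(right), robot_in(rmD)}

== RESULT ==
["ball_in(b2,rmD)", "carry(b5,left)", "free(right)", "robot_in(rmD)"]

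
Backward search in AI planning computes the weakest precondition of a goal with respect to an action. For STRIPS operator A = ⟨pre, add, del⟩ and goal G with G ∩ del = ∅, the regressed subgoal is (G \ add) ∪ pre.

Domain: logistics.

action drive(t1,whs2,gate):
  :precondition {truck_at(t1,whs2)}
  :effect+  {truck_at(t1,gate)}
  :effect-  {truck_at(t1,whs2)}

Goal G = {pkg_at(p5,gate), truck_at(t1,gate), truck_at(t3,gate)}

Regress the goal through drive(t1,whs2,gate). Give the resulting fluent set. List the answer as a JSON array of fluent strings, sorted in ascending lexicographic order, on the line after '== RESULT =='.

Regress:
  G ∩ del = {}  (empty — regression defined)
  G \ add = {pkg_at(p5,gate), truck_at(t1,gate), truck_at(t3,gate)} \ {truck_at(t1,gate)} = {pkg_at(p5,gate), truck_at(t3,gate)}
  ∪ pre   = {pkg_at(p5,gate), truck_at(t3,gate)} ∪ {truck_at(t1,whs2)}
          = {pkg_at(p5,gate), truck_at(t1,whs2), truck_at(t3,gate)}

== RESULT ==
["pkg_at(p5,gate)", "truck_at(t1,whs2)", "truck_at(t3,gate)"]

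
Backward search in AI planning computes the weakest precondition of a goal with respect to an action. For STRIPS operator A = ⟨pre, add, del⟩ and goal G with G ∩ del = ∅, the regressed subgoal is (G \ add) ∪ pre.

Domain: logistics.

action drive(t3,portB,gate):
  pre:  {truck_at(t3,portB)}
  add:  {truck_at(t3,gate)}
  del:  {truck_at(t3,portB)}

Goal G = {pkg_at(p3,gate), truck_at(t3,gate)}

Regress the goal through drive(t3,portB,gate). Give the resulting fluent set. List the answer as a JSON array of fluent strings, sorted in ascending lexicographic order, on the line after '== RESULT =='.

Regress:
  G ∩ del = {}  (empty — regression defined)
  G \ add = {pkg_at(p3,gate), truck_at(t3,gate)} \ {truck_at(t3,gate)} = {pkg_at(p3,gate)}
  ∪ pre   = {pkg_at(p3,gate)} ∪ {truck_at(t3,portB)}
          = {pkg_at(p3,gate), truck_at(t3,portB)}

== RESULT ==
["pkg_at(p3,gate)", "truck_at(t3,portB)"]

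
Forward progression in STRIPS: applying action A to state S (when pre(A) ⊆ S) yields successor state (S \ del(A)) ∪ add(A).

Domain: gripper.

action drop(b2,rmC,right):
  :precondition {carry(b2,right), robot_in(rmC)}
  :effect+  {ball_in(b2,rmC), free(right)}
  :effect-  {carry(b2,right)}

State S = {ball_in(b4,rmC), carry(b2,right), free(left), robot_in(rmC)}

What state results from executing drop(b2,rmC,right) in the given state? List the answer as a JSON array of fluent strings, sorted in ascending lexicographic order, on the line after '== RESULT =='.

Progress:
  pre ⊆ S: {carry(b2,right), robot_in(rmC)} ⊆ S  — applicable
  S \ del = {ball_in(b4,rmC), free(left), robot_in(rmC)}
  ∪ add   = {ball_in(b2,rmC), ball_in(b4,rmC), free(left), free(right), robot_in(rmC)}

== RESULT ==
["ball_in(b2,rmC)", "ball_in(b4,rmC)", "free(left)", "free(right)", "robot_in(rmC)"]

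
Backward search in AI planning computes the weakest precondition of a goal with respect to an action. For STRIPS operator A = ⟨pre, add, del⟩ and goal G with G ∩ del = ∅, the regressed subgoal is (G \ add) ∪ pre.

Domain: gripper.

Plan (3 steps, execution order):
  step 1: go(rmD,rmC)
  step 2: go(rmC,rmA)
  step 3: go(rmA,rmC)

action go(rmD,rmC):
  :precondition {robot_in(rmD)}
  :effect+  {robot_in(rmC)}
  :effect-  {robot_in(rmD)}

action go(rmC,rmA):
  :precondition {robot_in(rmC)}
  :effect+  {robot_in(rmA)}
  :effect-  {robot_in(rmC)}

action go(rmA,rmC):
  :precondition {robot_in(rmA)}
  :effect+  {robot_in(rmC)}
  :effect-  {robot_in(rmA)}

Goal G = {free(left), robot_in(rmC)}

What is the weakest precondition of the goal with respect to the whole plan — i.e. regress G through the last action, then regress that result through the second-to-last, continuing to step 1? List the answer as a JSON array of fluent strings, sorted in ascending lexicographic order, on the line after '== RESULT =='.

Work backward from the goal:
  through step 3 (go(rmA,rmC)): drop {robot_in(rmC)}, keep {free(left)}, require {robot_in(rmA)}
    → {free(left), robot_in(rmA)}
  through step 2 (go(rmC,rmA)): drop {robot_in(rmA)}, keep {free(left)}, require {robot_in(rmC)}
    → {free(left), robot_in(rmC)}
  through step 1 (go(rmD,rmC)): drop {robot_in(rmC)}, keep {free(left)}, require {robot_in(rmD)}
    → {free(left), robot_in(rmD)}

== RESULT ==
["free(left)", "robot_in(rmD)"]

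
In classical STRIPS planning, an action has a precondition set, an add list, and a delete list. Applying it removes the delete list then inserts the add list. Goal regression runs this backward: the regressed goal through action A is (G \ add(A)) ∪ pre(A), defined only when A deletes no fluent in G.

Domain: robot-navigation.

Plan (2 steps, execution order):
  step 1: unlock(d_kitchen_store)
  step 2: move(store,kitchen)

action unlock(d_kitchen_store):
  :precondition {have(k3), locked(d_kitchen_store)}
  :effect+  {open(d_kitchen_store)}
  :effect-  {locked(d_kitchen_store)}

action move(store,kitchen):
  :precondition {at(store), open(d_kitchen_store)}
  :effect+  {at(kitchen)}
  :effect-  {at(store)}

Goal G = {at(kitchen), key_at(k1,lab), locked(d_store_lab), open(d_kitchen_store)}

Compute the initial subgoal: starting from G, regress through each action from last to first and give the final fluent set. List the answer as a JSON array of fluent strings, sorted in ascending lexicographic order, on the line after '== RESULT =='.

Regress step by step:
  through step 2 (move(store,kitchen)): drop {at(kitchen)}, keep {key_at(k1,lab), locked(d_store_lab), open(d_kitchen_store)}, require {at(store), open(d_kitchen_store)}
    → {at(store), key_at(k1,lab), locked(d_store_lab), open(d_kitchen_store)}
  through step 1 (unlock(d_kitchen_store)): drop {open(d_kitchen_store)}, keep {at(store), key_at(k1,lab), locked(d_store_lab)}, require {have(k3), locked(d_kitchen_store)}
    → {at(store), have(k3), key_at(k1,lab), locked(d_kitchen_store), locked(d_store_lab)}

== RESULT ==
["at(store)", "have(k3)", "key_at(k1,lab)", "locked(d_kitchen_store)", "locked(d_store_lab)"]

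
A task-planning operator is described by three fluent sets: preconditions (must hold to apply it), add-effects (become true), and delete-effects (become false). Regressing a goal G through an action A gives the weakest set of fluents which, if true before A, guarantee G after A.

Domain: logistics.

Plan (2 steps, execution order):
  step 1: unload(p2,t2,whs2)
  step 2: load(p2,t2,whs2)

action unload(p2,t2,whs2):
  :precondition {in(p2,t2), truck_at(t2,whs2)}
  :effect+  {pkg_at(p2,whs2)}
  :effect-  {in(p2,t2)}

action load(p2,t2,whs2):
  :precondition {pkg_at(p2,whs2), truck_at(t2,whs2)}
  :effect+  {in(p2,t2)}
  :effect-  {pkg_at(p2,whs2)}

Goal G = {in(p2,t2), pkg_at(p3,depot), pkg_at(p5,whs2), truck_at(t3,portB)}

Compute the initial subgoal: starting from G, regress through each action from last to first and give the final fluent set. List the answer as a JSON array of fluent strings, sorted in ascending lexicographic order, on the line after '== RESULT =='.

Work backward from the goal:
  through step 2 (load(p2,t2,whs2)): drop {in(p2,t2)}, keep {pkg_at(p3,depot), pkg_at(p5,whs2), truck_at(t3,portB)}, require {pkg_at(p2,whs2), truck_at(t2,whs2)}
    → {pkg_at(p2,whs2), pkg_at(p3,depot), pkg_at(p5,whs2), truck_at(t2,whs2), truck_at(t3,portB)}
  through step 1 (unload(p2,t2,whs2)): drop {pkg_at(p2,whs2)}, keep {pkg_at(p3,depot), pkg_at(p5,whs2), truck_at(t2,whs2), truck_at(t3,portB)}, require {in(p2,t2), truck_at(t2,whs2)}
    → {in(p2,t2), pkg_at(p3,depot), pkg_at(p5,whs2), truck_at(t2,whs2), truck_at(t3,portB)}

== RESULT ==
["in(p2,t2)", "pkg_at(p3,depot)", "pkg_at(p5,whs2)", "truck_at(t2,whs2)", "truck_at(t3,portB)"]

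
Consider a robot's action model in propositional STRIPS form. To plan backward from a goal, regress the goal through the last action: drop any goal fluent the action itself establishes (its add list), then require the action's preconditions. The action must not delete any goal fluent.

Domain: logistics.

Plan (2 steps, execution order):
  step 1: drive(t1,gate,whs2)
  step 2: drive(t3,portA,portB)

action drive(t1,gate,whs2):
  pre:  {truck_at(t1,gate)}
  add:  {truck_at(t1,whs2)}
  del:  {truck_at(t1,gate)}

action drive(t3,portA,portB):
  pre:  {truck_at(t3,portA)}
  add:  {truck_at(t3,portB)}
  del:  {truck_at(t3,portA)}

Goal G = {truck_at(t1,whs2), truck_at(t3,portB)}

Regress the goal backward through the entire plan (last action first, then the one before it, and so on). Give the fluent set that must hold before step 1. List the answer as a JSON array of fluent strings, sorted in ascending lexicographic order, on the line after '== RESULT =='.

Regress step by step:
  through step 2 (drive(t3,portA,portB)): drop {truck_at(t3,portB)}, keep {truck_at(t1,whs2)}, require {truck_at(t3,portA)}
    → {truck_at(t1,whs2), truck_at(t3,portA)}
  through step 1 (drive(t1,gate,whs2)): drop {truck_at(t1,whs2)}, keep {truck_at(t3,portA)}, require {truck_at(t1,gate)}
    → {truck_at(t1,gate), truck_at(t3,portA)}

== RESULT ==
["truck_at(t1,gate)", "truck_at(t3,portA)"]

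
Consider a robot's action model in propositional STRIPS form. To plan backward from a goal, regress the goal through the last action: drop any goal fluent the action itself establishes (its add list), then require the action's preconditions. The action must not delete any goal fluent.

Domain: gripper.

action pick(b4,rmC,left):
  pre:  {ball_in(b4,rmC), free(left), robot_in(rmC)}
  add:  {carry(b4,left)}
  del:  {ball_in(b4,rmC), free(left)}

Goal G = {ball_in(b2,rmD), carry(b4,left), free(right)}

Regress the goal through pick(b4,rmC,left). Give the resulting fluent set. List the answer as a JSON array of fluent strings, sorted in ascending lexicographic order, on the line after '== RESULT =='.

Regress:
  G ∩ del = {}  (empty — regression defined)
  G \ add = {ball_in(b2,rmD), carry(b4,left), free(right)} \ {carry(b4,left)} = {ball_in(b2,rmD), free(right)}
  ∪ pre   = {ball_in(b2,rmD), free(right)} ∪ {ball_in(b4,rmC), free(left), robot_in(rmC)}
          = {ball_in(b2,rmD), ball_in(b4,rmC), free(left), free(right), robot_in(rmC)}

== RESULT ==
["ball_in(b2,rmD)", "ball_in(b4,rmC)", "free(left)", "free(right)", "robot_in(rmC)"]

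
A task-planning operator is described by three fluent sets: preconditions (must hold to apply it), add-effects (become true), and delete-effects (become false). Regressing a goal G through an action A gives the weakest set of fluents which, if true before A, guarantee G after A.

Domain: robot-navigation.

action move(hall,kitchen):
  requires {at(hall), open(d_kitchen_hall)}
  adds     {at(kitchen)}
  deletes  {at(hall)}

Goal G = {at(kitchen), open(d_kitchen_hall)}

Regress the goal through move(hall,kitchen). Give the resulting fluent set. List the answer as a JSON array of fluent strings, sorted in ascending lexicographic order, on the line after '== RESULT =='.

Regress:
  G ∩ del = {}  (empty — regression defined)
  G \ add = {at(kitchen), open(d_kitchen_hall)} \ {at(kitchen)} = {open(d_kitchen_hall)}
  ∪ pre   = {open(d_kitchen_hall)} ∪ {at(hall), open(d_kitchen_hall)}
          = {at(hall), open(d_kitchen_hall)}

== RESULT ==
["at(hall)", "open(d_kitchen_hall)"]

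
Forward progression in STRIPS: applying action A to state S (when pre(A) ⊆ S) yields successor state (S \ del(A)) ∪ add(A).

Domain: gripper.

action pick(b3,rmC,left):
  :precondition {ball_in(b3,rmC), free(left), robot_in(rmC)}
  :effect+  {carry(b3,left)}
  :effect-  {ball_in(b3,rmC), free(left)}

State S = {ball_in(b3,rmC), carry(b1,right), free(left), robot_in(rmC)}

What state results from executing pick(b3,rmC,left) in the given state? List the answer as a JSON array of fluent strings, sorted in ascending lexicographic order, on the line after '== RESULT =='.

Progress:
  pre ⊆ S: {ball_in(b3,rmC), free(left), robot_in(rmC)} ⊆ S  — applicable
  S \ del = {carry(b1,right), robot_in(rmC)}
  ∪ add   = {carry(b1,right), carry(b3,left), robot_in(rmC)}

== RESULT ==
["carry(b1,right)", "carry(b3,left)", "robot_in(rmC)"]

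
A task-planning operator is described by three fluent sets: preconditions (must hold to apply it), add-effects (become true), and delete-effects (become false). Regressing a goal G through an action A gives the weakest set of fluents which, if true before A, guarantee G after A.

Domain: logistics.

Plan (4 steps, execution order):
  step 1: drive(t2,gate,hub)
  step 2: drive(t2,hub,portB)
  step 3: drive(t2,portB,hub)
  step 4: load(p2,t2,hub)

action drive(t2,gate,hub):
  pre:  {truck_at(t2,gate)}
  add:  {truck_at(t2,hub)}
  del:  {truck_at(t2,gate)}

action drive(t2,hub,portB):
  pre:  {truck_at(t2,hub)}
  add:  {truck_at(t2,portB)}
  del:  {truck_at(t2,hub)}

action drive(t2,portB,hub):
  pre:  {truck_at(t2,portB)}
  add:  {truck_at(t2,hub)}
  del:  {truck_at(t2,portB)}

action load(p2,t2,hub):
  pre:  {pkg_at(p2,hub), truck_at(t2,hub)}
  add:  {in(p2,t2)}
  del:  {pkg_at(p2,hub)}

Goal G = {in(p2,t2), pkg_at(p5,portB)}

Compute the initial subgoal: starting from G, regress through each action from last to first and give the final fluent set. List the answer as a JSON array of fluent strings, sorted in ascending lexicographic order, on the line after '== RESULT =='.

Regress step by step:
  through step 4 (load(p2,t2,hub)): drop {in(p2,t2)}, keep {pkg_at(p5,portB)}, require {pkg_at(p2,hub), truck_at(t2,hub)}
    → {pkg_at(p2,hub), pkg_at(p5,portB), truck_at(t2,hub)}
  through step 3 (drive(t2,portB,hub)): drop {truck_at(t2,hub)}, keep {pkg_at(p2,hub), pkg_at(p5,portB)}, require {truck_at(t2,portB)}
    → {pkg_at(p2,hub), pkg_at(p5,portB), truck_at(t2,portB)}
  through step 2 (drive(t2,hub,portB)): drop {truck_at(t2,portB)}, keep {pkg_at(p2,hub), pkg_at(p5,portB)}, require {truck_at(t2,hub)}
    → {pkg_at(p2,hub), pkg_at(p5,portB), truck_at(t2,hub)}
  through step 1 (drive(t2,gate,hub)): drop {truck_at(t2,hub)}, keep {pkg_at(p2,hub), pkg_at(p5,portB)}, require {truck_at(t2,gate)}
    → {pkg_at(p2,hub), pkg_at(p5,portB), truck_at(t2,gate)}

== RESULT ==
["pkg_at(p2,hub)", "pkg_at(p5,portB)", "truck_at(t2,gate)"]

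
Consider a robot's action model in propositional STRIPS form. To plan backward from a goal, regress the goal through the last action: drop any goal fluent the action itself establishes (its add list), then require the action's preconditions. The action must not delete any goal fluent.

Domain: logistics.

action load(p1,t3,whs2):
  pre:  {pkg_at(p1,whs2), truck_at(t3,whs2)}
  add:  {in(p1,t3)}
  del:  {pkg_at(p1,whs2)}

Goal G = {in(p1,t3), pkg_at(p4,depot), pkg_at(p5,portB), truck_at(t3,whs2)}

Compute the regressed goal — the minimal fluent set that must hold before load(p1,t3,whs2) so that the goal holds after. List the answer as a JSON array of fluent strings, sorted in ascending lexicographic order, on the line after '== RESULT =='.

Compute (G \ add) ∪ pre:
  G ∩ del = {}  (empty — regression defined)
  G \ add = {in(p1,t3), pkg_at(p4,depot), pkg_at(p5,portB), truck_at(t3,whs2)} \ {in(p1,t3)} = {pkg_at(p4,depot), pkg_at(p5,portB), truck_at(t3,whs2)}
  ∪ pre   = {pkg_at(p4,depot), pkg_at(p5,portB), truck_at(t3,whs2)} ∪ {pkg_at(p1,whs2), truck_at(t3,whs2)}
          = {pkg_at(p1,whs2), pkg_at(p4,depot), pkg_at(p5,portB), truck_at(t3,whs2)}

== RESULT ==
["pkg_at(p1,whs2)", "pkg_at(p4,depot)", "pkg_at(p5,portB)", "truck_at(t3,whs2)"]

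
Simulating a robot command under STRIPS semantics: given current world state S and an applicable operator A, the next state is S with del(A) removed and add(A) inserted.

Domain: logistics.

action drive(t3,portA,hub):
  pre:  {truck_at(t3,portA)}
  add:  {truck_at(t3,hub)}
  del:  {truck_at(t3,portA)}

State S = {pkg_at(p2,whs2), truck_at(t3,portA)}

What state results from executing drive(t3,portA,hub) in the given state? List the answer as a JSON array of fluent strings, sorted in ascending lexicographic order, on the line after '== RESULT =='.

Compute (S \ del) ∪ add:
  pre ⊆ S: {truck_at(t3,portA)} ⊆ S  — applicable
  S \ del = {pkg_at(p2,whs2)}
  ∪ add   = {pkg_at(p2,whs2), truck_at(t3,hub)}

== RESULT ==
["pkg_at(p2,whs2)", "truck_at(t3,hub)"]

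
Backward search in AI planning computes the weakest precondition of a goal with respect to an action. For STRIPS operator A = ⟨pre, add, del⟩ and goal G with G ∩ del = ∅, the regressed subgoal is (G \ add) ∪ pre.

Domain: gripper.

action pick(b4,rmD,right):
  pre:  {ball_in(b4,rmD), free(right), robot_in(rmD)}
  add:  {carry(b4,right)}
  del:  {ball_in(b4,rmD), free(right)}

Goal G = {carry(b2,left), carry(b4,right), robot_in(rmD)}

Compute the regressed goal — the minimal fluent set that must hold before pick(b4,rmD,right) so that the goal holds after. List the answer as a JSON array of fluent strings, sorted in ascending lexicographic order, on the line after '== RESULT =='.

Compute (G \ add) ∪ pre:
  G ∩ del = {}  (empty — regression defined)
  G \ add = {carry(b2,left), carry(b4,right), robot_in(rmD)} \ {carry(b4,right)} = {carry(b2,left), robot_in(rmD)}
  ∪ pre   = {carry(b2,left), robot_in(rmD)} ∪ {ball_in(b4,rmD), free(right), robot_in(rmD)}
          = {ball_in(b4,rmD), carry(b2,left), free(right), robot_in(rmD)}

== RESULT ==
["ball_in(b4,rmD)", "carry(b2,left)", "free(right)", "robot_in(rmD)"]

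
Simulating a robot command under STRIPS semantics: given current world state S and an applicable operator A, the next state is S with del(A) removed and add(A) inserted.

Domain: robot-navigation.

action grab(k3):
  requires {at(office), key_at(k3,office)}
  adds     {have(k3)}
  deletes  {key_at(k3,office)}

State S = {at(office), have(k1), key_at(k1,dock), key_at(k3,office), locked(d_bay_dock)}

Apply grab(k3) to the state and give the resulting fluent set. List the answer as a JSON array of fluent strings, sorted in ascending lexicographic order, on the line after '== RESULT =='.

Progress:
  pre ⊆ S: {at(office), key_at(k3,office)} ⊆ S  — applicable
  S \ del = {at(office), have(k1), key_at(k1,dock), locked(d_bay_dock)}
  ∪ add   = {at(office), have(k1), have(k3), key_at(k1,dock), locked(d_bay_dock)}

== RESULT ==
["at(office)", "have(k1)", "have(k3)", "key_at(k1,dock)", "locked(d_bay_dock)"]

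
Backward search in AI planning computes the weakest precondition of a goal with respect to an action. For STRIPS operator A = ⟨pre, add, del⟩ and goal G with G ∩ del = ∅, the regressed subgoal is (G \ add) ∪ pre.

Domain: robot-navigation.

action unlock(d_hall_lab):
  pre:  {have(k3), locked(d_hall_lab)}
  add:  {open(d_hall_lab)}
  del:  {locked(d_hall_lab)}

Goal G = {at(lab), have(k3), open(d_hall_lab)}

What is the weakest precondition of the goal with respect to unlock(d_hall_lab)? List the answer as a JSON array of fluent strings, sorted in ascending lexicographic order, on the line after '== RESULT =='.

Compute (G \ add) ∪ pre:
  G ∩ del = {}  (empty — regression defined)
  G \ add = {at(lab), have(k3), open(d_hall_lab)} \ {open(d_hall_lab)} = {at(lab), have(k3)}
  ∪ pre   = {at(lab), have(k3)} ∪ {have(k3), locked(d_hall_lab)}
          = {at(lab), have(k3), locked(d_hall_lab)}

== RESULT ==
["at(lab)", "have(k3)", "locked(d_hall_lab)"]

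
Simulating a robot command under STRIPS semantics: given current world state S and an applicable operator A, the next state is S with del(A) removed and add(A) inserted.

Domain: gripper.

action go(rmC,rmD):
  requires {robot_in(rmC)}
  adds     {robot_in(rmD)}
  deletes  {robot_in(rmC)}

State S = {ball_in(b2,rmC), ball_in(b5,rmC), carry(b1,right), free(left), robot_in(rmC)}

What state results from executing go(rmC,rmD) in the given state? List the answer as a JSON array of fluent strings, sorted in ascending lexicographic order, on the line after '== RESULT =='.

Compute (S \ del) ∪ add:
  pre ⊆ S: {robot_in(rmC)} ⊆ S  — applicable
  S \ del = {ball_in(b2,rmC), ball_in(b5,rmC), carry(b1,right), free(left)}
  ∪ add   = {ball_in(b2,rmC), ball_in(b5,rmC), carry(b1,right), free(left), robot_in(rmD)}

== RESULT ==
["ball_in(b2,rmC)", "ball_in(b5,rmC)", "carry(b1,right)", "free(left)", "robot_in(rmD)"]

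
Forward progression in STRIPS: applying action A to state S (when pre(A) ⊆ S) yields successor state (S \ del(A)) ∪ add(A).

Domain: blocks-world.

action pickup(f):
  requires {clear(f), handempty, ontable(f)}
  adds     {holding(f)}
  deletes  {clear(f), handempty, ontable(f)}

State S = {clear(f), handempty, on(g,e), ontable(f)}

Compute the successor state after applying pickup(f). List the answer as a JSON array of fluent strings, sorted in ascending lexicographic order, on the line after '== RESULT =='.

Progress:
  pre ⊆ S: {clear(f), handempty, ontable(f)} ⊆ S  — applicable
  S \ del = {on(g,e)}
  ∪ add   = {holding(f), on(g,e)}

== RESULT ==
["holding(f)", "on(g,e)"]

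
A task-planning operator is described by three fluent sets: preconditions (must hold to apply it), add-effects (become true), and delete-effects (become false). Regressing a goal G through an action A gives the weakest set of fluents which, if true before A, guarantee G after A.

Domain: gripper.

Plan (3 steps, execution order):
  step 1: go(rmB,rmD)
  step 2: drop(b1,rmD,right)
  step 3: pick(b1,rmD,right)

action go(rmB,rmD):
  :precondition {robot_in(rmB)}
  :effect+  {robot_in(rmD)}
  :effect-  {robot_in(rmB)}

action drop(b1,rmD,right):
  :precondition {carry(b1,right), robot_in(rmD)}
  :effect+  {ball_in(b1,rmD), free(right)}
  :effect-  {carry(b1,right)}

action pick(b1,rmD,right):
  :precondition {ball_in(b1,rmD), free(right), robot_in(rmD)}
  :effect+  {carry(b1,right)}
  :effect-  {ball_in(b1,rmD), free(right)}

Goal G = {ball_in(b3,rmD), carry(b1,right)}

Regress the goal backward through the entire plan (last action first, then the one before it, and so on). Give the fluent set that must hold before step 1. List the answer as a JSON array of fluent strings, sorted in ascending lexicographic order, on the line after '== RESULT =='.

Regress step by step:
  through step 3 (pick(b1,rmD,right)): drop {carry(b1,right)}, keep {ball_in(b3,rmD)}, require {ball_in(b1,rmD), free(right), robot_in(rmD)}
    → {ball_in(b1,rmD), ball_in(b3,rmD), free(right), robot_in(rmD)}
  through step 2 (drop(b1,rmD,right)): drop {ball_in(b1,rmD), free(right)}, keep {ball_in(b3,rmD), robot_in(rmD)}, require {carry(b1,right), robot_in(rmD)}
    → {ball_in(b3,rmD), carry(b1,right), robot_in(rmD)}
  through step 1 (go(rmB,rmD)): drop {robot_in(rmD)}, keep {ball_in(b3,rmD), carry(b1,right)}, require {robot_in(rmB)}
    → {ball_in(b3,rmD), carry(b1,right), robot_in(rmB)}

== RESULT ==
["ball_in(b3,rmD)", "carry(b1,right)", "robot_in(rmB)"]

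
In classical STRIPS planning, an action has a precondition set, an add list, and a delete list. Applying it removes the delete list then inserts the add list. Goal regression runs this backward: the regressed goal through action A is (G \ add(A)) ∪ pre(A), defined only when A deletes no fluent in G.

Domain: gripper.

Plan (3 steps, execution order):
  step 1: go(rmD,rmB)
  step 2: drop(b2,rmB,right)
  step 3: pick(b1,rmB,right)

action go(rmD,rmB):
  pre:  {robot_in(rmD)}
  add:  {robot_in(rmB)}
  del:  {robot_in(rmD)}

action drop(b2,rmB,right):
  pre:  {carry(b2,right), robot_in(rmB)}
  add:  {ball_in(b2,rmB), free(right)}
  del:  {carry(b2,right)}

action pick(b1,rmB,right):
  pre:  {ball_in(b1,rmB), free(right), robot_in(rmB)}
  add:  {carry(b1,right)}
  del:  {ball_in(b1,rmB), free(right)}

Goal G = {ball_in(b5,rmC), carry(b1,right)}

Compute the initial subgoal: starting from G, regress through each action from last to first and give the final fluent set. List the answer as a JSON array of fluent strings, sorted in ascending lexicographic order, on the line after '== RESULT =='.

Work backward from the goal:
  through step 3 (pick(b1,rmB,right)): drop {carry(b1,right)}, keep {ball_in(b5,rmC)}, require {ball_in(b1,rmB), free(right), robot_in(rmB)}
    → {ball_in(b1,rmB), ball_in(b5,rmC), free(right), robot_in(rmB)}
  through step 2 (drop(b2,rmB,right)): drop {free(right)}, keep {ball_in(b1,rmB), ball_in(b5,rmC), robot_in(rmB)}, require {carry(b2,right), robot_in(rmB)}
    → {ball_in(b1,rmB), ball_in(b5,rmC), carry(b2,right), robot_in(rmB)}
  through step 1 (go(rmD,rmB)): drop {robot_in(rmB)}, keep {ball_in(b1,rmB), ball_in(b5,rmC), carry(b2,right)}, require {robot_in(rmD)}
    → {ball_in(b1,rmB), ball_in(b5,rmC), carry(b2,right), robot_in(rmD)}

== RESULT ==
["ball_in(b1,rmB)", "ball_in(b5,rmC)", "carry(b2,right)", "robot_in(rmD)"]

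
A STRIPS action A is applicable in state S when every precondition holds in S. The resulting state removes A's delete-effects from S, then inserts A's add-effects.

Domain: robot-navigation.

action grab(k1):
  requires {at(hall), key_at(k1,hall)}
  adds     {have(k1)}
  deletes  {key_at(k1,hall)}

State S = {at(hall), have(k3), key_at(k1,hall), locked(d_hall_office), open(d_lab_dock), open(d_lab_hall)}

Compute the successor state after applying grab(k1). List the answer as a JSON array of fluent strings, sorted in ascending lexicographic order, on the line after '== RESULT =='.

Compute (S \ del) ∪ add:
  pre ⊆ S: {at(hall), key_at(k1,hall)} ⊆ S  — applicable
  S \ del = {at(hall), have(k3), locked(d_hall_office), open(d_lab_dock), open(d_lab_hall)}
  ∪ add   = {at(hall), have(k1), have(k3), locked(d_hall_office), open(d_lab_dock), open(d_lab_hall)}

== RESULT ==
["at(hall)", "have(k1)", "have(k3)", "locked(d_hall_office)", "open(d_lab_dock)", "open(d_lab_hall)"]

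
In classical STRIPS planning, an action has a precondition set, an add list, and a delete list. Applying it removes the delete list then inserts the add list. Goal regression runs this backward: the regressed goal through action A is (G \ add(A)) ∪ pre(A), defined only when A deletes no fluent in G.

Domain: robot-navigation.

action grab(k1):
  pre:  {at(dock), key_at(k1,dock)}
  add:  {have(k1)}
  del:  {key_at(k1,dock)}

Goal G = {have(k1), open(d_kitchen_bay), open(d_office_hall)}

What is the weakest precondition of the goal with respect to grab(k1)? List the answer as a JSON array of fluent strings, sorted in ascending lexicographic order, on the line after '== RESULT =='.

Compute (G \ add) ∪ pre:
  G ∩ del = {}  (empty — regression defined)
  G \ add = {have(k1), open(d_kitchen_bay), open(d_office_hall)} \ {have(k1)} = {open(d_kitchen_bay), open(d_office_hall)}
  ∪ pre   = {open(d_kitchen_bay), open(d_office_hall)} ∪ {at(dock), key_at(k1,dock)}
          = {at(dock), key_at(k1,dock), open(d_kitchen_bay), open(d_office_hall)}

== RESULT ==
["at(dock)", "key_at(k1,dock)", "open(d_kitchen_bay)", "open(d_office_hall)"]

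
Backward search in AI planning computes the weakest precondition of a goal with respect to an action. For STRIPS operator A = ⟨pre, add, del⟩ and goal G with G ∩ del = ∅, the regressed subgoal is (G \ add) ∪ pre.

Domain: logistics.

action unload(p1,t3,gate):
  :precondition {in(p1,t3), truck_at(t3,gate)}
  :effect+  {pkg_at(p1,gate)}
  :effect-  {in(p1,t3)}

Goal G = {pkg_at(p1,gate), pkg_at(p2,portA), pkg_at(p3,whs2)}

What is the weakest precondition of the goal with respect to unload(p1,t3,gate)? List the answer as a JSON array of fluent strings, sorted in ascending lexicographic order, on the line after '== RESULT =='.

Regress:
  G ∩ del = {}  (empty — regression defined)
  G \ add = {pkg_at(p1,gate), pkg_at(p2,portA), pkg_at(p3,whs2)} \ {pkg_at(p1,gate)} = {pkg_at(p2,portA), pkg_at(p3,whs2)}
  ∪ pre   = {pkg_at(p2,portA), pkg_at(p3,whs2)} ∪ {in(p1,t3), truck_at(t3,gate)}
          = {in(p1,t3), pkg_at(p2,portA), pkg_at(p3,whs2), truck_at(t3,gate)}

== RESULT ==
["in(p1,t3)", "pkg_at(p2,portA)", "pkg_at(p3,whs2)", "truck_at(t3,gate)"]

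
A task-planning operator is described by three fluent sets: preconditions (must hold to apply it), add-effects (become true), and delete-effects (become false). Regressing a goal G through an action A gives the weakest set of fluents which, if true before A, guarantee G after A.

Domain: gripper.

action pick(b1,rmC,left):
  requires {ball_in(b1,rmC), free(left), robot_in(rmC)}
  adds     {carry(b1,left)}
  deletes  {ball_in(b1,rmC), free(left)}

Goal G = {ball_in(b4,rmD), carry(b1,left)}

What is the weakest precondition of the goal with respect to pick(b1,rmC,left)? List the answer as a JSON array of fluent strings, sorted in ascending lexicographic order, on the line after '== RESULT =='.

Regress:
  G ∩ del = {}  (empty — regression defined)
  G \ add = {ball_in(b4,rmD), carry(b1,left)} \ {carry(b1,left)} = {ball_in(b4,rmD)}
  ∪ pre   = {ball_in(b4,rmD)} ∪ {ball_in(b1,rmC), free(left), robot_in(rmC)}
          = {ball_in(b1,rmC), ball_in(b4,rmD), free(left), robot_in(rmC)}

== RESULT ==
["ball_in(b1,rmC)", "ball_in(b4,rmD)", "free(left)", "robot_in(rmC)"]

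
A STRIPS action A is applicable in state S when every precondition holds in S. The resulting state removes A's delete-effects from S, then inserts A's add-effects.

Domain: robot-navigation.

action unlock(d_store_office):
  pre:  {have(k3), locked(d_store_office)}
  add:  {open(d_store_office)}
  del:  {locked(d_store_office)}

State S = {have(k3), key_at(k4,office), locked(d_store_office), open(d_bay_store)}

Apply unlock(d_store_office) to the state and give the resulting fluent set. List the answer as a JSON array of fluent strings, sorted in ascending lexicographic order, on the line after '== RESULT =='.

Compute (S \ del) ∪ add:
  pre ⊆ S: {have(k3), locked(d_store_office)} ⊆ S  — applicable
  S \ del = {have(k3), key_at(k4,office), open(d_bay_store)}
  ∪ add   = {have(k3), key_at(k4,office), open(d_bay_store), open(d_store_office)}

== RESULT ==
["have(k3)", "key_at(k4,office)", "open(d_bay_store)", "open(d_store_office)"]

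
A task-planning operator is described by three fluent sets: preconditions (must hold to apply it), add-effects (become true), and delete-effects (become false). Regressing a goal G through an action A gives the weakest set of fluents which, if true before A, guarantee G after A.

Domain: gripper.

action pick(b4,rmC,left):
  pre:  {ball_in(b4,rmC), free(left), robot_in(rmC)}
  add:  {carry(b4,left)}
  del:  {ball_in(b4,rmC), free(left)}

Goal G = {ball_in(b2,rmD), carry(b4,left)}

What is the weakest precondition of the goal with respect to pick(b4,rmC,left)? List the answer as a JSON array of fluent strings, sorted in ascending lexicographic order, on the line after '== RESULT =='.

Regress:
  G ∩ del = {}  (empty — regression defined)
  G \ add = {ball_in(b2,rmD), carry(b4,left)} \ {carry(b4,left)} = {ball_in(b2,rmD)}
  ∪ pre   = {ball_in(b2,rmD)} ∪ {ball_in(b4,rmC), free(left), robot_in(rmC)}
          = {ball_in(b2,rmD), ball_in(b4,rmC), free(left), robot_in(rmC)}

== RESULT ==
["ball_in(b2,rmD)", "ball_in(b4,rmC)", "free(left)", "robot_in(rmC)"]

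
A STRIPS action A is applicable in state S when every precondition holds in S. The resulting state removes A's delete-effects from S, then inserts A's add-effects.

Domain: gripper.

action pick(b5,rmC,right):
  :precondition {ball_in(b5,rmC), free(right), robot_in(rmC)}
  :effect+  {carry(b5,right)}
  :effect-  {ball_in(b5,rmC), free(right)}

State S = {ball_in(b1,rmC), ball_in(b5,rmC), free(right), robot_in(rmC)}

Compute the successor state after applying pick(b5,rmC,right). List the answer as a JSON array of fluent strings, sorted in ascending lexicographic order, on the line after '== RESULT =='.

Compute (S \ del) ∪ add:
  pre ⊆ S: {ball_in(b5,rmC), free(right), robot_in(rmC)} ⊆ S  — applicable
  S \ del = {ball_in(b1,rmC), robot_in(rmC)}
  ∪ add   = {ball_in(b1,rmC), carry(b5,right), robot_in(rmC)}

== RESULT ==
["ball_in(b1,rmC)", "carry(b5,right)", "robot_in(rmC)"]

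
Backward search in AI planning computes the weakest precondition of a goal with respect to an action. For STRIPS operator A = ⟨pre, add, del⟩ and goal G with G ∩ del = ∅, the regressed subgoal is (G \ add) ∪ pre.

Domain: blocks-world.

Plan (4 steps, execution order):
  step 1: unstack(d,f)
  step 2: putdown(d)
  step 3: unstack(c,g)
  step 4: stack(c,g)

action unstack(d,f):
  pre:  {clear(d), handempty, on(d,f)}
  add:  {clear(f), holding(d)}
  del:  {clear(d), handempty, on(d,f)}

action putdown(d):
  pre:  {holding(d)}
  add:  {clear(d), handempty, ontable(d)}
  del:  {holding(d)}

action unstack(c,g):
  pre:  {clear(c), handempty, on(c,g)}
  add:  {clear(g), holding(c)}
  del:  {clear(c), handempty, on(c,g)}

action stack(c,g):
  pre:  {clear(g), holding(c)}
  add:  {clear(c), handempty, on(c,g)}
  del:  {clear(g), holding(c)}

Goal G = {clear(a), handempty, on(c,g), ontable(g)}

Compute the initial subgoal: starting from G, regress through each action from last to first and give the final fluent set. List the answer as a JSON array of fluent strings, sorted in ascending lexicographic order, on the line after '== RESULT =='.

Regress step by step:
  through step 4 (stack(c,g)): drop {handempty, on(c,g)}, keep {clear(a), ontable(g)}, require {clear(g), holding(c)}
    → {clear(a), clear(g), holding(c), ontable(g)}
  through step 3 (unstack(c,g)): drop {clear(g), holding(c)}, keep {clear(a), ontable(g)}, require {clear(c), handempty, on(c,g)}
    → {clear(a), clear(c), handempty, on(c,g), ontable(g)}
  through step 2 (putdown(d)): drop {handempty}, keep {clear(a), clear(c), on(c,g), ontable(g)}, require {holding(d)}
    → {clear(a), clear(c), holding(d), on(c,g), ontable(g)}
  through step 1 (unstack(d,f)): drop {holding(d)}, keep {clear(a), clear(c), on(c,g), ontable(g)}, require {clear(d), handempty, on(d,f)}
    → {clear(a), clear(c), clear(d), handempty, on(c,g), on(d,f), ontable(g)}

== RESULT ==
["clear(a)", "clear(c)", "clear(d)", "handempty", "on(c,g)", "on(d,f)", "ontable(g)"]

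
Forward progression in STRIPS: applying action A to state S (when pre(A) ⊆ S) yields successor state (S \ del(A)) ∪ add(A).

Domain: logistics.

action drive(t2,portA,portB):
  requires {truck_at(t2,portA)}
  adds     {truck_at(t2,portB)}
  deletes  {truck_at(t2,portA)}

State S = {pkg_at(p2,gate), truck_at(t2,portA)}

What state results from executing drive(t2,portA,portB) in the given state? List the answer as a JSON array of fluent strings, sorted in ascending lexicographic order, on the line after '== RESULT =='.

Progress:
  pre ⊆ S: {truck_at(t2,portA)} ⊆ S  — applicable
  S \ del = {pkg_at(p2,gate)}
  ∪ add   = {pkg_at(p2,gate), truck_at(t2,portB)}

== RESULT ==
["pkg_at(p2,gate)", "truck_at(t2,portB)"]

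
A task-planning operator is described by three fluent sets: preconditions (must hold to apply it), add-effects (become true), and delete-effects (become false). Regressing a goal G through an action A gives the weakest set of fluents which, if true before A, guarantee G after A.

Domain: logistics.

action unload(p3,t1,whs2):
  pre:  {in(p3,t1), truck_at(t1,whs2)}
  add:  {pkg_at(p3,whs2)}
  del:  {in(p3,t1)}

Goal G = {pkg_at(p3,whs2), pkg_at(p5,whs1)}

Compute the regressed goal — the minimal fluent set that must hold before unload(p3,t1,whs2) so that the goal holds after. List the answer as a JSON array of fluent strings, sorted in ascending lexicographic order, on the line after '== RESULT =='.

Regress:
  G ∩ del = {}  (empty — regression defined)
  G \ add = {pkg_at(p3,whs2), pkg_at(p5,whs1)} \ {pkg_at(p3,whs2)} = {pkg_at(p5,whs1)}
  ∪ pre   = {pkg_at(p5,whs1)} ∪ {in(p3,t1), truck_at(t1,whs2)}
          = {in(p3,t1), pkg_at(p5,whs1), truck_at(t1,whs2)}

== RESULT ==
["in(p3,t1)", "pkg_at(p5,whs1)", "truck_at(t1,whs2)"]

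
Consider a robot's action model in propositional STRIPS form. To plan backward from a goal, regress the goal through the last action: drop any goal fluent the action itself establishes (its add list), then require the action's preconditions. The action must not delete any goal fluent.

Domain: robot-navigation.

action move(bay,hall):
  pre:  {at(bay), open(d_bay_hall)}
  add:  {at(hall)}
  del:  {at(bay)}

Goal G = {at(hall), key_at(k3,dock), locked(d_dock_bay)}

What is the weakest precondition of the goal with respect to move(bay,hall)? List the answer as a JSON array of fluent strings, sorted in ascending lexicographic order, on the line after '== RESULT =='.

Compute (G \ add) ∪ pre:
  G ∩ del = {}  (empty — regression defined)
  G \ add = {at(hall), key_at(k3,dock), locked(d_dock_bay)} \ {at(hall)} = {key_at(k3,dock), locked(d_dock_bay)}
  ∪ pre   = {key_at(k3,dock), locked(d_dock_bay)} ∪ {at(bay), open(d_bay_hall)}
          = {at(bay), key_at(k3,dock), locked(d_dock_bay), open(d_bay_hall)}

== RESULT ==
["at(bay)", "key_at(k3,dock)", "locked(d_dock_bay)", "open(d_bay_hall)"]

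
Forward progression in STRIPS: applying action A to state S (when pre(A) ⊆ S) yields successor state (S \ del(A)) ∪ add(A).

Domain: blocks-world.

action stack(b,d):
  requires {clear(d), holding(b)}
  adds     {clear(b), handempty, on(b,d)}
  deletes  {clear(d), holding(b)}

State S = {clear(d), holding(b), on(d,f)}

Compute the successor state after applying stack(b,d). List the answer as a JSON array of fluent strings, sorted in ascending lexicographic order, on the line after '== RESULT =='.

Compute (S \ del) ∪ add:
  pre ⊆ S: {clear(d), holding(b)} ⊆ S  — applicable
  S \ del = {on(d,f)}
  ∪ add   = {clear(b), handempty, on(b,d), on(d,f)}

== RESULT ==
["clear(b)", "handempty", "on(b,d)", "on(d,f)"]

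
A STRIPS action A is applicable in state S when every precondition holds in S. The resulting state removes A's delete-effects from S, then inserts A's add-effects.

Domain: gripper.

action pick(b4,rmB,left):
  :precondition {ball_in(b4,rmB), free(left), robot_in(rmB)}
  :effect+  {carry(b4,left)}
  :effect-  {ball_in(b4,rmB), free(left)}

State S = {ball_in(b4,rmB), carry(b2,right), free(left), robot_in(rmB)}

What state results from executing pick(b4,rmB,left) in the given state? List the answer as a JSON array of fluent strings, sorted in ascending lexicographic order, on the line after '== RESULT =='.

Compute (S \ del) ∪ add:
  pre ⊆ S: {ball_in(b4,rmB), free(left), robot_in(rmB)} ⊆ S  — applicable
  S \ del = {carry(b2,right), robot_in(rmB)}
  ∪ add   = {carry(b2,right), carry(b4,left), robot_in(rmB)}

== RESULT ==
["carry(b2,right)", "carry(b4,left)", "robot_in(rmB)"]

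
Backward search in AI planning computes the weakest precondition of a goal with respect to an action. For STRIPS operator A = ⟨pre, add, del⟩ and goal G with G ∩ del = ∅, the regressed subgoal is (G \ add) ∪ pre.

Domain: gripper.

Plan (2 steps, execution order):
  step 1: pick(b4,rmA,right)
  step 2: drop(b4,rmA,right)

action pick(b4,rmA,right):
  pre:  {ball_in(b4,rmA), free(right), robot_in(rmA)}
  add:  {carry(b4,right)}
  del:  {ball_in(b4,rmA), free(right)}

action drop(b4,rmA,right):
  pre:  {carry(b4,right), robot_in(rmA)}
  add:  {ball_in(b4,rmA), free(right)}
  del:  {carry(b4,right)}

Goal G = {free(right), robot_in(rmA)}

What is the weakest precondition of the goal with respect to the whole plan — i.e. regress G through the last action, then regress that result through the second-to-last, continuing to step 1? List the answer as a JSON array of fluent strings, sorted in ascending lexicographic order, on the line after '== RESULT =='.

Work backward from the goal:
  through step 2 (drop(b4,rmA,right)): drop {free(right)}, keep {robot_in(rmA)}, require {carry(b4,right), robot_in(rmA)}
    → {carry(b4,right), robot_in(rmA)}
  through step 1 (pick(b4,rmA,right)): drop {carry(b4,right)}, keep {robot_in(rmA)}, require {ball_in(b4,rmA), free(right), robot_in(rmA)}
    → {ball_in(b4,rmA), free(right), robot_in(rmA)}

== RESULT ==
["ball_in(b4,rmA)", "free(right)", "robot_in(rmA)"]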